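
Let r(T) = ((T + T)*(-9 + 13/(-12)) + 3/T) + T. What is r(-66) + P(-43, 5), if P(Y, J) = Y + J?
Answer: 26993/22 ≈ 1227.0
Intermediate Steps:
r(T) = 3/T - 115*T/6 (r(T) = ((2*T)*(-9 + 13*(-1/12)) + 3/T) + T = ((2*T)*(-9 - 13/12) + 3/T) + T = ((2*T)*(-121/12) + 3/T) + T = (-121*T/6 + 3/T) + T = (3/T - 121*T/6) + T = 3/T - 115*T/6)
P(Y, J) = J + Y
r(-66) + P(-43, 5) = (3/(-66) - 115/6*(-66)) + (5 - 43) = (3*(-1/66) + 1265) - 38 = (-1/22 + 1265) - 38 = 27829/22 - 38 = 26993/22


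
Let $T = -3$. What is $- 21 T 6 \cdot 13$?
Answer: $4914$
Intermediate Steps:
$- 21 T 6 \cdot 13 = - 21 \left(\left(-3\right) 6\right) 13 = \left(-21\right) \left(-18\right) 13 = 378 \cdot 13 = 4914$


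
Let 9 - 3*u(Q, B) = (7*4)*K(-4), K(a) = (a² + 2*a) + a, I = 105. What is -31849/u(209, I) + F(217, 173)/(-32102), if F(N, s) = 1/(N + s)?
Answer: 1196227419557/1289537340 ≈ 927.64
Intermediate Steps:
K(a) = a² + 3*a
u(Q, B) = -103/3 (u(Q, B) = 3 - 7*4*(-4*(3 - 4))/3 = 3 - 28*(-4*(-1))/3 = 3 - 28*4/3 = 3 - ⅓*112 = 3 - 112/3 = -103/3)
-31849/u(209, I) + F(217, 173)/(-32102) = -31849/(-103/3) + 1/((217 + 173)*(-32102)) = -31849*(-3/103) - 1/32102/390 = 95547/103 + (1/390)*(-1/32102) = 95547/103 - 1/12519780 = 1196227419557/1289537340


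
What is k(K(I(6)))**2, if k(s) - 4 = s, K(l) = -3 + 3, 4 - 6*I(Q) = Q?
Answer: 16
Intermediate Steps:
I(Q) = 2/3 - Q/6
K(l) = 0
k(s) = 4 + s
k(K(I(6)))**2 = (4 + 0)**2 = 4**2 = 16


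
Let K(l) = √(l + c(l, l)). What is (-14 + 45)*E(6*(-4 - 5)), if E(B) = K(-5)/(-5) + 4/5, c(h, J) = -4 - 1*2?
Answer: 124/5 - 31*I*√11/5 ≈ 24.8 - 20.563*I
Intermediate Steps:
c(h, J) = -6 (c(h, J) = -4 - 2 = -6)
K(l) = √(-6 + l) (K(l) = √(l - 6) = √(-6 + l))
E(B) = ⅘ - I*√11/5 (E(B) = √(-6 - 5)/(-5) + 4/5 = √(-11)*(-⅕) + 4*(⅕) = (I*√11)*(-⅕) + ⅘ = -I*√11/5 + ⅘ = ⅘ - I*√11/5)
(-14 + 45)*E(6*(-4 - 5)) = (-14 + 45)*(⅘ - I*√11/5) = 31*(⅘ - I*√11/5) = 124/5 - 31*I*√11/5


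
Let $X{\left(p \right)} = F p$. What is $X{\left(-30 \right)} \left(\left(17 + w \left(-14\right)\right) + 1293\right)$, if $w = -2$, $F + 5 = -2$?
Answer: $280980$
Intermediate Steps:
$F = -7$ ($F = -5 - 2 = -7$)
$X{\left(p \right)} = - 7 p$
$X{\left(-30 \right)} \left(\left(17 + w \left(-14\right)\right) + 1293\right) = \left(-7\right) \left(-30\right) \left(\left(17 - -28\right) + 1293\right) = 210 \left(\left(17 + 28\right) + 1293\right) = 210 \left(45 + 1293\right) = 210 \cdot 1338 = 280980$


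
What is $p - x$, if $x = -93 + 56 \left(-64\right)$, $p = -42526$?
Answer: $-38849$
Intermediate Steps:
$x = -3677$ ($x = -93 - 3584 = -3677$)
$p - x = -42526 - -3677 = -42526 + 3677 = -38849$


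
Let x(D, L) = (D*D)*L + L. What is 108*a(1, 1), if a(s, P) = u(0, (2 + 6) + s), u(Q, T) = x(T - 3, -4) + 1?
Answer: -15876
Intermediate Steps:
x(D, L) = L + L*D**2 (x(D, L) = D**2*L + L = L*D**2 + L = L + L*D**2)
u(Q, T) = -3 - 4*(-3 + T)**2 (u(Q, T) = -4*(1 + (T - 3)**2) + 1 = -4*(1 + (-3 + T)**2) + 1 = (-4 - 4*(-3 + T)**2) + 1 = -3 - 4*(-3 + T)**2)
a(s, P) = -3 - 4*(5 + s)**2 (a(s, P) = -3 - 4*(-3 + ((2 + 6) + s))**2 = -3 - 4*(-3 + (8 + s))**2 = -3 - 4*(5 + s)**2)
108*a(1, 1) = 108*(-3 - 4*(5 + 1)**2) = 108*(-3 - 4*6**2) = 108*(-3 - 4*36) = 108*(-3 - 144) = 108*(-147) = -15876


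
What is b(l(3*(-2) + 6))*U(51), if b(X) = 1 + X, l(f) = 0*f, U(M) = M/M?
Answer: 1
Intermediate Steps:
U(M) = 1
l(f) = 0
b(l(3*(-2) + 6))*U(51) = (1 + 0)*1 = 1*1 = 1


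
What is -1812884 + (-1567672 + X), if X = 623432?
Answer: -2757124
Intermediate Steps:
-1812884 + (-1567672 + X) = -1812884 + (-1567672 + 623432) = -1812884 - 944240 = -2757124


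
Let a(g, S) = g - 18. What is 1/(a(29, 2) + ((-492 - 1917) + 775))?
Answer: -1/1623 ≈ -0.00061614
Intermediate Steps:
a(g, S) = -18 + g
1/(a(29, 2) + ((-492 - 1917) + 775)) = 1/((-18 + 29) + ((-492 - 1917) + 775)) = 1/(11 + (-2409 + 775)) = 1/(11 - 1634) = 1/(-1623) = -1/1623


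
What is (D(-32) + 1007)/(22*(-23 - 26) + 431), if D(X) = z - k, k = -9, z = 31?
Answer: -1047/647 ≈ -1.6182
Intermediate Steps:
D(X) = 40 (D(X) = 31 - 1*(-9) = 31 + 9 = 40)
(D(-32) + 1007)/(22*(-23 - 26) + 431) = (40 + 1007)/(22*(-23 - 26) + 431) = 1047/(22*(-49) + 431) = 1047/(-1078 + 431) = 1047/(-647) = 1047*(-1/647) = -1047/647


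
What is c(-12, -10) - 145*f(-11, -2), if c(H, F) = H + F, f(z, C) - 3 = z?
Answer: 1138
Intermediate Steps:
f(z, C) = 3 + z
c(H, F) = F + H
c(-12, -10) - 145*f(-11, -2) = (-10 - 12) - 145*(3 - 11) = -22 - 145*(-8) = -22 + 1160 = 1138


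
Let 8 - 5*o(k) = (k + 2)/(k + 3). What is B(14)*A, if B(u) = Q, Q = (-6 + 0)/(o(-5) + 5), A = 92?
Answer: -1840/21 ≈ -87.619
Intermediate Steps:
o(k) = 8/5 - (2 + k)/(5*(3 + k)) (o(k) = 8/5 - (k + 2)/(5*(k + 3)) = 8/5 - (2 + k)/(5*(3 + k)))
Q = -20/21 (Q = (-6 + 0)/((22 + 7*(-5))/(5*(3 - 5)) + 5) = -6/((⅕)*(22 - 35)/(-2) + 5) = -6/((⅕)*(-½)*(-13) + 5) = -6/(13/10 + 5) = -6/63/10 = -6*10/63 = -20/21 ≈ -0.95238)
B(u) = -20/21
B(14)*A = -20/21*92 = -1840/21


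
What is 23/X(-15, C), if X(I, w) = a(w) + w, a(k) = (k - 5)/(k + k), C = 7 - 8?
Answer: 23/2 ≈ 11.500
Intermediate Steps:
C = -1
a(k) = (-5 + k)/(2*k) (a(k) = (-5 + k)/((2*k)) = (1/(2*k))*(-5 + k) = (-5 + k)/(2*k))
X(I, w) = w + (-5 + w)/(2*w) (X(I, w) = (-5 + w)/(2*w) + w = w + (-5 + w)/(2*w))
23/X(-15, C) = 23/(½ - 1 - 5/2/(-1)) = 23/(½ - 1 - 5/2*(-1)) = 23/(½ - 1 + 5/2) = 23/2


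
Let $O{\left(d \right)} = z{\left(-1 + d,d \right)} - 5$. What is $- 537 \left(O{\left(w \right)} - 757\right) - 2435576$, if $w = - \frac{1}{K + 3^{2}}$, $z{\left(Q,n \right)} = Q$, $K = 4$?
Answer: $- \frac{26335448}{13} \approx -2.0258 \cdot 10^{6}$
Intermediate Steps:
$w = - \frac{1}{13}$ ($w = - \frac{1}{4 + 3^{2}} = - \frac{1}{4 + 9} = - \frac{1}{13} \approx -0.076923$)
$O{\left(d \right)} = -6 + d$ ($O{\left(d \right)} = \left(-1 + d\right) - 5 = -6 + d$)
$- 537 \left(O{\left(w \right)} - 757\right) - 2435576 = - 537 \left(\left(-6 - \frac{1}{13}\right) - 757\right) - 2435576 = - 537 \left(- \frac{79}{13} - 757\right) - 2435576 = \left(-537\right) \left(- \frac{9920}{13}\right) - 2435576 = \frac{5327040}{13} - 2435576 = - \frac{26335448}{13}$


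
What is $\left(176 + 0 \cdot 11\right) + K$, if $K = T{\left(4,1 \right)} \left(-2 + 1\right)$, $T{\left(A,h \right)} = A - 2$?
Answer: $174$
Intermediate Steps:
$T{\left(A,h \right)} = -2 + A$ ($T{\left(A,h \right)} = A - 2 = -2 + A$)
$K = -2$ ($K = \left(-2 + 4\right) \left(-2 + 1\right) = 2 \left(-1\right) = -2$)
$\left(176 + 0 \cdot 11\right) + K = \left(176 + 0 \cdot 11\right) - 2 = \left(176 + 0\right) - 2 = 176 - 2 = 174$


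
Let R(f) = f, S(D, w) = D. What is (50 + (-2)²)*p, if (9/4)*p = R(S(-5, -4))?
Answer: -120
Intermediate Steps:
p = -20/9 (p = (4/9)*(-5) = -20/9 ≈ -2.2222)
(50 + (-2)²)*p = (50 + (-2)²)*(-20/9) = (50 + 4)*(-20/9) = 54*(-20/9) = -120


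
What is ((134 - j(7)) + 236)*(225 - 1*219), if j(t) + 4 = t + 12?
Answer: 2130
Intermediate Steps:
j(t) = 8 + t (j(t) = -4 + (t + 12) = -4 + (12 + t) = 8 + t)
((134 - j(7)) + 236)*(225 - 1*219) = ((134 - (8 + 7)) + 236)*(225 - 1*219) = ((134 - 1*15) + 236)*(225 - 219) = ((134 - 15) + 236)*6 = (119 + 236)*6 = 355*6 = 2130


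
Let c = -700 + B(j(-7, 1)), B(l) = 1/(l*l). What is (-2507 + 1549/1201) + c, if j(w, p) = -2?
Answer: -15399031/4804 ≈ -3205.5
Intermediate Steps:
B(l) = l⁻² (B(l) = 1/(l²) = l⁻²)
c = -2799/4 (c = -700 + (-2)⁻² = -700 + ¼ = -2799/4 ≈ -699.75)
(-2507 + 1549/1201) + c = (-2507 + 1549/1201) - 2799/4 = -3009358/1201 - 2799/4 = -15399031/4804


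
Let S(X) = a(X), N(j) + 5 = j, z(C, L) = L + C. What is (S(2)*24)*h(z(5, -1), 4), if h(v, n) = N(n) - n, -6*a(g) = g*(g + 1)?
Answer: 120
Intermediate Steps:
z(C, L) = C + L
N(j) = -5 + j
a(g) = -g*(1 + g)/6 (a(g) = -g*(g + 1)/6 = -g*(1 + g)/6)
S(X) = -X*(1 + X)/6
h(v, n) = -5 (h(v, n) = (-5 + n) - n = -5)
(S(2)*24)*h(z(5, -1), 4) = (-⅙*2*(1 + 2)*24)*(-5) = (-⅙*2*3*24)*(-5) = -1*24*(-5) = -24*(-5) = 120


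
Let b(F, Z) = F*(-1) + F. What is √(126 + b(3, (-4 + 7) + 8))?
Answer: 3*√14 ≈ 11.225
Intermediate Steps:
b(F, Z) = 0 (b(F, Z) = -F + F = 0)
√(126 + b(3, (-4 + 7) + 8)) = √(126 + 0) = √126 = 3*√14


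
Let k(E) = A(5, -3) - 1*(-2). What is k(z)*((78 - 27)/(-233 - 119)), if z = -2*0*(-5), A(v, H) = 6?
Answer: -51/44 ≈ -1.1591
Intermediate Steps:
z = 0 (z = 0*(-5) = 0)
k(E) = 8 (k(E) = 6 - 1*(-2) = 6 + 2 = 8)
k(z)*((78 - 27)/(-233 - 119)) = 8*((78 - 27)/(-233 - 119)) = 8*(51/(-352)) = 8*(51*(-1/352)) = 8*(-51/352) = -51/44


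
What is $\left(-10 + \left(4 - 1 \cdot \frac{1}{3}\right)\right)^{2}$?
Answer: $\frac{361}{9} \approx 40.111$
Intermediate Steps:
$\left(-10 + \left(4 - 1 \cdot \frac{1}{3}\right)\right)^{2} = \left(-10 + \left(4 - \frac{1}{3}\right)\right)^{2} = \left(-10 + \frac{11}{3}\right)^{2} = \left(- \frac{19}{3}\right)^{2} = \frac{361}{9}$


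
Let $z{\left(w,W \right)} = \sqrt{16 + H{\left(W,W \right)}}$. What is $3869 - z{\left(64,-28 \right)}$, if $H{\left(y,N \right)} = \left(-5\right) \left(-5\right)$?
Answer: $3869 - \sqrt{41} \approx 3862.6$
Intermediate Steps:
$H{\left(y,N \right)} = 25$
$z{\left(w,W \right)} = \sqrt{41}$ ($z{\left(w,W \right)} = \sqrt{16 + 25} = \sqrt{41}$)
$3869 - z{\left(64,-28 \right)} = 3869 - \sqrt{41}$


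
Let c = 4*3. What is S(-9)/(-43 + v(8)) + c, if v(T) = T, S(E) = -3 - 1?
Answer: 424/35 ≈ 12.114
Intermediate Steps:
S(E) = -4
c = 12
S(-9)/(-43 + v(8)) + c = -4/(-43 + 8) + 12 = -4/(-35) + 12 = -4*(-1/35) + 12 = 4/35 + 12 = 424/35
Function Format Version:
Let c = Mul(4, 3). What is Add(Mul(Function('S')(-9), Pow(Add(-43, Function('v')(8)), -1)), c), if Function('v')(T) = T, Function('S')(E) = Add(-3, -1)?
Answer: Rational(424, 35) ≈ 12.114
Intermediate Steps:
Function('S')(E) = -4
c = 12
Add(Mul(Function('S')(-9), Pow(Add(-43, Function('v')(8)), -1)), c) = Add(Mul(-4, Pow(Add(-43, 8), -1)), 12) = Add(Mul(-4, Pow(-35, -1)), 12) = Add(Mul(-4, Rational(-1, 35)), 12) = Add(Rational(4, 35), 12) = Rational(424, 35)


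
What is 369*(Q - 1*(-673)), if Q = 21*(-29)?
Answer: 23616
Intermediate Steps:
Q = -609
369*(Q - 1*(-673)) = 369*(-609 - 1*(-673)) = 369*(-609 + 673) = 369*64 = 23616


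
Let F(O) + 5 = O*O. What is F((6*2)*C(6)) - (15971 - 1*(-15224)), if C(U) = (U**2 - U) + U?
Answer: 155424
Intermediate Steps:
C(U) = U**2
F(O) = -5 + O**2 (F(O) = -5 + O*O = -5 + O**2)
F((6*2)*C(6)) - (15971 - 1*(-15224)) = (-5 + ((6*2)*6**2)**2) - (15971 - 1*(-15224)) = (-5 + (12*36)**2) - (15971 + 15224) = (-5 + 432**2) - 1*31195 = (-5 + 186624) - 31195 = 186619 - 31195 = 155424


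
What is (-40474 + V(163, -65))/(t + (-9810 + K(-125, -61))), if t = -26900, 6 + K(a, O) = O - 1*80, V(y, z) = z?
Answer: 40539/36857 ≈ 1.0999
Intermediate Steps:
K(a, O) = -86 + O (K(a, O) = -6 + (O - 1*80) = -6 + (O - 80) = -6 + (-80 + O) = -86 + O)
(-40474 + V(163, -65))/(t + (-9810 + K(-125, -61))) = (-40474 - 65)/(-26900 + (-9810 + (-86 - 61))) = -40539/(-26900 + (-9810 - 147)) = -40539/(-26900 - 9957) = -40539/(-36857) = -40539*(-1/36857) = 40539/36857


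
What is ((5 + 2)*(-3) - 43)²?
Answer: 4096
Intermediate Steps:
((5 + 2)*(-3) - 43)² = (7*(-3) - 43)² = (-21 - 43)² = (-64)² = 4096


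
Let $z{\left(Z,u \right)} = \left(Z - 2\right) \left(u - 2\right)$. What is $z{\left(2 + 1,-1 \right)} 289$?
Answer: $-867$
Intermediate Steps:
$z{\left(Z,u \right)} = \left(-2 + Z\right) \left(-2 + u\right)$
$z{\left(2 + 1,-1 \right)} 289 = \left(4 - 2 \left(2 + 1\right) - -2 + \left(2 + 1\right) \left(-1\right)\right) 289 = \left(4 - 6 + 2 + 3 \left(-1\right)\right) 289 = \left(4 - 6 + 2 - 3\right) 289 = \left(-3\right) 289 = -867$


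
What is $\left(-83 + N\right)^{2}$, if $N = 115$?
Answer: $1024$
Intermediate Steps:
$\left(-83 + N\right)^{2} = \left(-83 + 115\right)^{2} = 32^{2} = 1024$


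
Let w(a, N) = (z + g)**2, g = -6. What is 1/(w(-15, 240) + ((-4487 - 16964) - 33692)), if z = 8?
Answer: -1/55139 ≈ -1.8136e-5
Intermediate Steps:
w(a, N) = 4 (w(a, N) = (8 - 6)**2 = 2**2 = 4)
1/(w(-15, 240) + ((-4487 - 16964) - 33692)) = 1/(4 + ((-4487 - 16964) - 33692)) = 1/(4 + (-21451 - 33692)) = 1/(4 - 55143) = 1/(-55139) = -1/55139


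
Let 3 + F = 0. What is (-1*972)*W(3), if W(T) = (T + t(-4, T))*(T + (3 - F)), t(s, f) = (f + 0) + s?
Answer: -17496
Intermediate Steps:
F = -3 (F = -3 + 0 = -3)
t(s, f) = f + s
W(T) = (-4 + 2*T)*(6 + T) (W(T) = (T + (T - 4))*(T + (3 - 1*(-3))) = (T + (-4 + T))*(T + (3 + 3)) = (-4 + 2*T)*(T + 6) = (-4 + 2*T)*(6 + T))
(-1*972)*W(3) = (-1*972)*(-24 + 2*3² + 8*3) = -972*(-24 + 2*9 + 24) = -972*(-24 + 18 + 24) = -972*18 = -17496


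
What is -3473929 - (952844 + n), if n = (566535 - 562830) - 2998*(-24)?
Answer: -4502430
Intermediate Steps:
n = 75657 (n = 3705 + 71952 = 75657)
-3473929 - (952844 + n) = -3473929 - (952844 + 75657) = -3473929 - 1*1028501 = -3473929 - 1028501 = -4502430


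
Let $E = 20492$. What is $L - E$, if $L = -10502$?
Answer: $-30994$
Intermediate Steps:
$L - E = -10502 - 20492 = -30994$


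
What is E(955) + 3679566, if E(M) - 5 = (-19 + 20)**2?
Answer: 3679572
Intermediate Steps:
E(M) = 6 (E(M) = 5 + (-19 + 20)**2 = 5 + 1**2 = 5 + 1 = 6)
E(955) + 3679566 = 6 + 3679566 = 3679572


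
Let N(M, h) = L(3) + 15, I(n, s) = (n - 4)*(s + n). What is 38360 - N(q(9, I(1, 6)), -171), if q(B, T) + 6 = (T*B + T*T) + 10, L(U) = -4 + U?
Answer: 38346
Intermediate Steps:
I(n, s) = (-4 + n)*(n + s)
q(B, T) = 4 + T² + B*T (q(B, T) = -6 + ((T*B + T*T) + 10) = -6 + ((B*T + T²) + 10) = -6 + ((T² + B*T) + 10) = -6 + (10 + T² + B*T) = 4 + T² + B*T)
N(M, h) = 14 (N(M, h) = (-4 + 3) + 15 = -1 + 15 = 14)
38360 - N(q(9, I(1, 6)), -171) = 38360 - 1*14 = 38360 - 14 = 38346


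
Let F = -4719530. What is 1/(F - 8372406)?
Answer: -1/13091936 ≈ -7.6383e-8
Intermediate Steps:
1/(F - 8372406) = 1/(-4719530 - 8372406) = 1/(-13091936) = -1/13091936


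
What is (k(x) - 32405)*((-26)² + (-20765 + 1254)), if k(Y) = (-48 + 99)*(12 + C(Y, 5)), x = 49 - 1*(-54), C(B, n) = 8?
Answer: 591136475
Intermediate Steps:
x = 103 (x = 49 + 54 = 103)
k(Y) = 1020 (k(Y) = (-48 + 99)*(12 + 8) = 51*20 = 1020)
(k(x) - 32405)*((-26)² + (-20765 + 1254)) = (1020 - 32405)*((-26)² + (-20765 + 1254)) = -31385*(676 - 19511) = -31385*(-18835) = 591136475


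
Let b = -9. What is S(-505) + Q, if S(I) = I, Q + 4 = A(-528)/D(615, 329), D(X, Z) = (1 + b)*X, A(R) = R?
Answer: -104323/205 ≈ -508.89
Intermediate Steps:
D(X, Z) = -8*X (D(X, Z) = (1 - 9)*X = -8*X)
Q = -798/205 (Q = -4 - 528/((-8*615)) = -4 - 528/(-4920) = -4 - 528*(-1/4920) = -4 + 22/205 = -798/205 ≈ -3.8927)
S(-505) + Q = -505 - 798/205 = -104323/205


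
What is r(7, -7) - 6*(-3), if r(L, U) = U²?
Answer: 67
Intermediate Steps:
r(7, -7) - 6*(-3) = (-7)² - 6*(-3) = 49 + 18 = 67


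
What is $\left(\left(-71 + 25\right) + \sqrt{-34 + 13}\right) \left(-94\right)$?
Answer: $4324 - 94 i \sqrt{21} \approx 4324.0 - 430.76 i$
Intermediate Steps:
$\left(\left(-71 + 25\right) + \sqrt{-34 + 13}\right) \left(-94\right) = \left(-46 + \sqrt{-21}\right) \left(-94\right) = \left(-46 + i \sqrt{21}\right) \left(-94\right) = 4324 - 94 i \sqrt{21}$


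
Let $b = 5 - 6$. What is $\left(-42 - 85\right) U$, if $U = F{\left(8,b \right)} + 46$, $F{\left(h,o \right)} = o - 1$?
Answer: $-5588$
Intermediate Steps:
$b = -1$ ($b = 5 - 6 = -1$)
$F{\left(h,o \right)} = -1 + o$ ($F{\left(h,o \right)} = o - 1 = -1 + o$)
$U = 44$ ($U = \left(-1 - 1\right) + 46 = -2 + 46 = 44$)
$\left(-42 - 85\right) U = \left(-42 - 85\right) 44 = \left(-127\right) 44 = -5588$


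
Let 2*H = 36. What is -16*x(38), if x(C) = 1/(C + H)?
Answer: -2/7 ≈ -0.28571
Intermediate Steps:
H = 18 (H = (½)*36 = 18)
x(C) = 1/(18 + C) (x(C) = 1/(C + 18) = 1/(18 + C))
-16*x(38) = -16/(18 + 38) = -16/56 = -16*1/56 = -2/7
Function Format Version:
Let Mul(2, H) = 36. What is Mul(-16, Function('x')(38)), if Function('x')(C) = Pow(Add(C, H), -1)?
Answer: Rational(-2, 7) ≈ -0.28571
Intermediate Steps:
H = 18 (H = Mul(Rational(1, 2), 36) = 18)
Function('x')(C) = Pow(Add(18, C), -1) (Function('x')(C) = Pow(Add(C, 18), -1) = Pow(Add(18, C), -1))
Mul(-16, Function('x')(38)) = Mul(-16, Pow(Add(18, 38), -1)) = Mul(-16, Pow(56, -1)) = Mul(-16, Rational(1, 56)) = Rational(-2, 7)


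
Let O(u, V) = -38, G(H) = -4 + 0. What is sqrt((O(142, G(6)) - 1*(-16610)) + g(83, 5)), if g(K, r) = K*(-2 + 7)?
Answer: sqrt(16987) ≈ 130.33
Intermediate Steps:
G(H) = -4
g(K, r) = 5*K (g(K, r) = K*5 = 5*K)
sqrt((O(142, G(6)) - 1*(-16610)) + g(83, 5)) = sqrt((-38 - 1*(-16610)) + 5*83) = sqrt((-38 + 16610) + 415) = sqrt(16572 + 415) = sqrt(16987)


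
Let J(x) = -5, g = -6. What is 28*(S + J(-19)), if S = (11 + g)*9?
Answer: 1120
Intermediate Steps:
S = 45 (S = (11 - 6)*9 = 5*9 = 45)
28*(S + J(-19)) = 28*(45 - 5) = 28*40 = 1120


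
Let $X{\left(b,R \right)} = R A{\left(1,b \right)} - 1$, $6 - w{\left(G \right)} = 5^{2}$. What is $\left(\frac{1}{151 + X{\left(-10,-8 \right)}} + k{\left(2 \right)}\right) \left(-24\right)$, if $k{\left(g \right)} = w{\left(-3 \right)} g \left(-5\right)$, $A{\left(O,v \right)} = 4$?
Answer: $- \frac{269052}{59} \approx -4560.2$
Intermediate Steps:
$w{\left(G \right)} = -19$ ($w{\left(G \right)} = 6 - 5^{2} = 6 - 25 = -19$)
$k{\left(g \right)} = 95 g$ ($k{\left(g \right)} = - 19 g \left(-5\right) = 95 g$)
$X{\left(b,R \right)} = -1 + 4 R$ ($X{\left(b,R \right)} = R 4 - 1 = 4 R - 1 = -1 + 4 R$)
$\left(\frac{1}{151 + X{\left(-10,-8 \right)}} + k{\left(2 \right)}\right) \left(-24\right) = \left(\frac{1}{151 + \left(-1 + 4 \left(-8\right)\right)} + 95 \cdot 2\right) \left(-24\right) = \left(\frac{1}{151 - 33} + 190\right) \left(-24\right) = \left(\frac{1}{118} + 190\right) \left(-24\right) = \frac{22421}{118} \left(-24\right) = - \frac{269052}{59}$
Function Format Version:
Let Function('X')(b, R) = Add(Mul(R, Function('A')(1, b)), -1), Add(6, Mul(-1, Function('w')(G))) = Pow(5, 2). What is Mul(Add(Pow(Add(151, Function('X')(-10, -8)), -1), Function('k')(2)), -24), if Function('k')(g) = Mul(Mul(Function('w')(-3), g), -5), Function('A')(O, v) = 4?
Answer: Rational(-269052, 59) ≈ -4560.2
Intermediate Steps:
Function('w')(G) = -19 (Function('w')(G) = Add(6, Mul(-1, Pow(5, 2))) = Add(6, Mul(-1, 25)) = Add(6, -25) = -19)
Function('k')(g) = Mul(95, g) (Function('k')(g) = Mul(Mul(-19, g), -5) = Mul(95, g))
Function('X')(b, R) = Add(-1, Mul(4, R)) (Function('X')(b, R) = Add(Mul(R, 4), -1) = Add(Mul(4, R), -1) = Add(-1, Mul(4, R)))
Mul(Add(Pow(Add(151, Function('X')(-10, -8)), -1), Function('k')(2)), -24) = Mul(Add(Pow(Add(151, Add(-1, Mul(4, -8))), -1), Mul(95, 2)), -24) = Mul(Add(Pow(Add(151, Add(-1, -32)), -1), 190), -24) = Mul(Add(Pow(Add(151, -33), -1), 190), -24) = Mul(Add(Pow(118, -1), 190), -24) = Mul(Add(Rational(1, 118), 190), -24) = Mul(Rational(22421, 118), -24) = Rational(-269052, 59)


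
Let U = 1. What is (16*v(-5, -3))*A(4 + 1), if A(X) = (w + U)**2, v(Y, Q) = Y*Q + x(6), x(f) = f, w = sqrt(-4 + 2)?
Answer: -336 + 672*I*sqrt(2) ≈ -336.0 + 950.35*I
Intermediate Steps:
w = I*sqrt(2) (w = sqrt(-2) = I*sqrt(2) ≈ 1.4142*I)
v(Y, Q) = 6 + Q*Y (v(Y, Q) = Y*Q + 6 = Q*Y + 6 = 6 + Q*Y)
A(X) = (1 + I*sqrt(2))**2 (A(X) = (I*sqrt(2) + 1)**2 = (1 + I*sqrt(2))**2)
(16*v(-5, -3))*A(4 + 1) = (16*(6 - 3*(-5)))*(1 + I*sqrt(2))**2 = (16*(6 + 15))*(1 + I*sqrt(2))**2 = (16*21)*(1 + I*sqrt(2))**2 = 336*(1 + I*sqrt(2))**2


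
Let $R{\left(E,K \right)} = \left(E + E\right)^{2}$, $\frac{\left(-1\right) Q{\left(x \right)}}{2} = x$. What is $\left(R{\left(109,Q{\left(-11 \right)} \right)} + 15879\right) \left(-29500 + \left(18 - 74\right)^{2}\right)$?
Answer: $-1671556692$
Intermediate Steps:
$Q{\left(x \right)} = - 2 x$
$R{\left(E,K \right)} = 4 E^{2}$ ($R{\left(E,K \right)} = \left(2 E\right)^{2} = 4 E^{2}$)
$\left(R{\left(109,Q{\left(-11 \right)} \right)} + 15879\right) \left(-29500 + \left(18 - 74\right)^{2}\right) = \left(4 \cdot 109^{2} + 15879\right) \left(-29500 + \left(18 - 74\right)^{2}\right) = \left(4 \cdot 11881 + 15879\right) \left(-29500 + \left(-56\right)^{2}\right) = \left(47524 + 15879\right) \left(-29500 + 3136\right) = 63403 \left(-26364\right) = -1671556692$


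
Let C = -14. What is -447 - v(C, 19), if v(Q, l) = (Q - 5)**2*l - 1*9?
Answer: -7297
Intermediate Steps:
v(Q, l) = -9 + l*(-5 + Q)**2 (v(Q, l) = (-5 + Q)**2*l - 9 = l*(-5 + Q)**2 - 9 = -9 + l*(-5 + Q)**2)
-447 - v(C, 19) = -447 - (-9 + 19*(-5 - 14)**2) = -447 - (-9 + 19*(-19)**2) = -447 - (-9 + 19*361) = -447 - (-9 + 6859) = -447 - 1*6850 = -447 - 6850 = -7297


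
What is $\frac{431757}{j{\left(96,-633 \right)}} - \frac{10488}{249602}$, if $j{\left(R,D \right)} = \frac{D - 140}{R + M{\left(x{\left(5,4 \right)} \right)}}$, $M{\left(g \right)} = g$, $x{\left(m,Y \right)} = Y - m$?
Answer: $- \frac{5118956062527}{96471173} \approx -53062.0$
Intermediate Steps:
$j{\left(R,D \right)} = \frac{-140 + D}{-1 + R}$ ($j{\left(R,D \right)} = \frac{D - 140}{R + \left(4 - 5\right)} = \frac{-140 + D}{R + \left(4 - 5\right)} = \frac{-140 + D}{R - 1} = \frac{-140 + D}{-1 + R}$)
$\frac{431757}{j{\left(96,-633 \right)}} - \frac{10488}{249602} = \frac{431757}{\frac{1}{-1 + 96} \left(-140 - 633\right)} - \frac{10488}{249602} = \frac{431757}{\frac{1}{95} \left(-773\right)} - \frac{5244}{124801} = \frac{431757}{- \frac{773}{95}} - \frac{5244}{124801} = 431757 \left(- \frac{95}{773}\right) - \frac{5244}{124801} = - \frac{41016915}{773} - \frac{5244}{124801} = - \frac{5118956062527}{96471173}$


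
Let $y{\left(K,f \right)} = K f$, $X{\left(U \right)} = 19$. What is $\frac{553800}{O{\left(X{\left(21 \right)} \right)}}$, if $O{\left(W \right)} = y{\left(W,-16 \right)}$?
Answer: $- \frac{69225}{38} \approx -1821.7$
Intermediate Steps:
$O{\left(W \right)} = - 16 W$ ($O{\left(W \right)} = W \left(-16\right) = - 16 W$)
$\frac{553800}{O{\left(X{\left(21 \right)} \right)}} = \frac{553800}{\left(-16\right) 19} = \frac{553800}{-304} = 553800 \left(- \frac{1}{304}\right) = - \frac{69225}{38}$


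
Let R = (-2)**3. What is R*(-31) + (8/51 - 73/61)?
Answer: 768293/3111 ≈ 246.96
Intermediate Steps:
R = -8
R*(-31) + (8/51 - 73/61) = -8*(-31) + (8/51 - 73/61) = 248 + (8*(1/51) - 73*1/61) = 248 + (8/51 - 73/61) = 248 - 3235/3111 = 768293/3111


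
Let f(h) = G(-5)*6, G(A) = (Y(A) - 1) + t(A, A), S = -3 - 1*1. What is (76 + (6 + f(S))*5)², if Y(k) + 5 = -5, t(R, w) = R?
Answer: 139876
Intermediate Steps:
S = -4 (S = -3 - 1 = -4)
Y(k) = -10 (Y(k) = -5 - 5 = -10)
G(A) = -11 + A (G(A) = (-10 - 1) + A = -11 + A)
f(h) = -96 (f(h) = (-11 - 5)*6 = -16*6 = -96)
(76 + (6 + f(S))*5)² = (76 + (6 - 96)*5)² = (76 - 90*5)² = (76 - 450)² = (-374)² = 139876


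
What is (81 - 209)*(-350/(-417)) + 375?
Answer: 111575/417 ≈ 267.57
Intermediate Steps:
(81 - 209)*(-350/(-417)) + 375 = -(-44800)*(-1)/417 + 375 = -128*350/417 + 375 = -44800/417 + 375 = 111575/417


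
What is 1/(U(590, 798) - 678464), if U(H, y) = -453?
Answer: -1/678917 ≈ -1.4729e-6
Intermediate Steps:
1/(U(590, 798) - 678464) = 1/(-453 - 678464) = 1/(-678917) = -1/678917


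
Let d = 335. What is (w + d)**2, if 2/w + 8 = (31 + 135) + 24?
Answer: 929396196/8281 ≈ 1.1223e+5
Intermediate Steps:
w = 1/91 (w = 2/(-8 + ((31 + 135) + 24)) = 2/(-8 + (166 + 24)) = 2/(-8 + 190) = 2/182 = 2*(1/182) = 1/91 ≈ 0.010989)
(w + d)**2 = (1/91 + 335)**2 = (30486/91)**2 = 929396196/8281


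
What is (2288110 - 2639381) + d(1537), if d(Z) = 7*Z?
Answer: -340512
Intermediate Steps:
(2288110 - 2639381) + d(1537) = (2288110 - 2639381) + 7*1537 = -351271 + 10759 = -340512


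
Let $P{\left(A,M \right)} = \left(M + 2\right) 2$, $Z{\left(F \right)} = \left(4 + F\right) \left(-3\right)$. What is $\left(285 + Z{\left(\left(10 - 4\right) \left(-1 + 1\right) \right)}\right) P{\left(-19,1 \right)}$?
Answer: $1638$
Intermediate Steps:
$Z{\left(F \right)} = -12 - 3 F$
$P{\left(A,M \right)} = 4 + 2 M$ ($P{\left(A,M \right)} = \left(2 + M\right) 2 = 4 + 2 M$)
$\left(285 + Z{\left(\left(10 - 4\right) \left(-1 + 1\right) \right)}\right) P{\left(-19,1 \right)} = \left(285 - \left(12 + 3 \left(10 - 4\right) \left(-1 + 1\right)\right)\right) \left(4 + 2 \cdot 1\right) = \left(285 - \left(12 + 3 \cdot 6 \cdot 0\right)\right) \left(4 + 2\right) = \left(285 - 12\right) 6 = 273 \cdot 6 = 1638$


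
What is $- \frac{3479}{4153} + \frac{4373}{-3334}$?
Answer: $- \frac{29760055}{13846102} \approx -2.1493$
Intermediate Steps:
$- \frac{3479}{4153} + \frac{4373}{-3334} = \left(-3479\right) \frac{1}{4153} + 4373 \left(- \frac{1}{3334}\right) = - \frac{3479}{4153} - \frac{4373}{3334} = - \frac{29760055}{13846102}$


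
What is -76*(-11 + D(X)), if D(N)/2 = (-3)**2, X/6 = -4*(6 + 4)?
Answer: -532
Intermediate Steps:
X = -240 (X = 6*(-4*(6 + 4)) = 6*(-4*10) = 6*(-40) = -240)
D(N) = 18 (D(N) = 2*(-3)**2 = 2*9 = 18)
-76*(-11 + D(X)) = -76*(-11 + 18) = -76*7 = -532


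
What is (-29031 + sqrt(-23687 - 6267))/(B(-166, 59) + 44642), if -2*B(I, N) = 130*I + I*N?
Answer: -29031/60329 + I*sqrt(29954)/60329 ≈ -0.48121 + 0.0028688*I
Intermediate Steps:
B(I, N) = -65*I - I*N/2 (B(I, N) = -(130*I + I*N)/2 = -65*I - I*N/2)
(-29031 + sqrt(-23687 - 6267))/(B(-166, 59) + 44642) = (-29031 + sqrt(-23687 - 6267))/(-1/2*(-166)*(130 + 59) + 44642) = (-29031 + sqrt(-29954))/(-1/2*(-166)*189 + 44642) = (-29031 + I*sqrt(29954))/(15687 + 44642) = (-29031 + I*sqrt(29954))/60329 = (-29031 + I*sqrt(29954))*(1/60329) = -29031/60329 + I*sqrt(29954)/60329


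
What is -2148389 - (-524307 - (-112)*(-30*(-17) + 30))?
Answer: -1684562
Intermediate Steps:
-2148389 - (-524307 - (-112)*(-30*(-17) + 30)) = -2148389 - (-524307 - (-112)*(510 + 30)) = -2148389 - (-524307 - (-112)*540) = -2148389 - (-524307 - 1*(-60480)) = -2148389 - (-524307 + 60480) = -2148389 - 1*(-463827) = -2148389 + 463827 = -1684562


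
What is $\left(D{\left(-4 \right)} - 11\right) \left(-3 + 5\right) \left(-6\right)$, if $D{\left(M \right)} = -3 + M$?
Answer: $216$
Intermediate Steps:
$\left(D{\left(-4 \right)} - 11\right) \left(-3 + 5\right) \left(-6\right) = \left(\left(-3 - 4\right) - 11\right) \left(-3 + 5\right) \left(-6\right) = \left(-7 - 11\right) 2 \left(-6\right) = \left(-18\right) \left(-12\right) = 216$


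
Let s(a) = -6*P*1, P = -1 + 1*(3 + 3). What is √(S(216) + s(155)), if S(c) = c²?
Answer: √46626 ≈ 215.93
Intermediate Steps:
P = 5 (P = -1 + 1*6 = -1 + 6 = 5)
s(a) = -30 (s(a) = -6*5*1 = -30*1 = -30)
√(S(216) + s(155)) = √(216² - 30) = √(46656 - 30) = √46626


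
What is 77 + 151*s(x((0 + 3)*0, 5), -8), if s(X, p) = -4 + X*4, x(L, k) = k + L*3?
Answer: 2493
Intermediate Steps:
x(L, k) = k + 3*L
s(X, p) = -4 + 4*X
77 + 151*s(x((0 + 3)*0, 5), -8) = 77 + 151*(-4 + 4*(5 + 3*((0 + 3)*0))) = 77 + 151*(-4 + 4*(5 + 3*(3*0))) = 77 + 151*(-4 + 4*(5 + 3*0)) = 77 + 151*(-4 + 4*(5 + 0)) = 77 + 151*(-4 + 4*5) = 77 + 151*(-4 + 20) = 77 + 151*16 = 77 + 2416 = 2493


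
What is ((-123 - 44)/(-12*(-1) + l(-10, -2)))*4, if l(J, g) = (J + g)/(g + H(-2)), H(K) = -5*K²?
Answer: -3674/69 ≈ -53.246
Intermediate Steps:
l(J, g) = (J + g)/(-20 + g) (l(J, g) = (J + g)/(g - 5*(-2)²) = (J + g)/(g - 5*4) = (J + g)/(g - 20) = (J + g)/(-20 + g))
((-123 - 44)/(-12*(-1) + l(-10, -2)))*4 = ((-123 - 44)/(-12*(-1) + (-10 - 2)/(-20 - 2)))*4 = -167/(12 - 12/(-22))*4 = -167/(12 - 1/22*(-12))*4 = -167/(12 + 6/11)*4 = -167/138/11*4 = -167*11/138*4 = -1837/138*4 = -3674/69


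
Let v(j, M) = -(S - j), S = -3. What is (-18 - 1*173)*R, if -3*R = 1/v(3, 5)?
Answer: 191/18 ≈ 10.611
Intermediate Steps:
v(j, M) = 3 + j (v(j, M) = -(-3 - j) = 3 + j)
R = -1/18 (R = -1/(3*(3 + 3)) = -1/3/6 = -1/3*1/6 = -1/18 ≈ -0.055556)
(-18 - 1*173)*R = (-18 - 1*173)*(-1/18) = (-18 - 173)*(-1/18) = -191*(-1/18) = 191/18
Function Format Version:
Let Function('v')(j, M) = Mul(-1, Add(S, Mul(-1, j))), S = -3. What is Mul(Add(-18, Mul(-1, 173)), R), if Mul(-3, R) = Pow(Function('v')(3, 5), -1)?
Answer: Rational(191, 18) ≈ 10.611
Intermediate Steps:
Function('v')(j, M) = Add(3, j) (Function('v')(j, M) = Mul(-1, Add(-3, Mul(-1, j))) = Add(3, j))
R = Rational(-1, 18) (R = Mul(Rational(-1, 3), Pow(Add(3, 3), -1)) = Mul(Rational(-1, 3), Pow(6, -1)) = Mul(Rational(-1, 3), Rational(1, 6)) = Rational(-1, 18) ≈ -0.055556)
Mul(Add(-18, Mul(-1, 173)), R) = Mul(Add(-18, Mul(-1, 173)), Rational(-1, 18)) = Mul(Add(-18, -173), Rational(-1, 18)) = Mul(-191, Rational(-1, 18)) = Rational(191, 18)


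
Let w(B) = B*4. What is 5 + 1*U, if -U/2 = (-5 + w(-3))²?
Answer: -573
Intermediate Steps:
w(B) = 4*B
U = -578 (U = -2*(-5 + 4*(-3))² = -2*(-5 - 12)² = -2*(-17)² = -2*289 = -578)
5 + 1*U = 5 + 1*(-578) = 5 - 578 = -573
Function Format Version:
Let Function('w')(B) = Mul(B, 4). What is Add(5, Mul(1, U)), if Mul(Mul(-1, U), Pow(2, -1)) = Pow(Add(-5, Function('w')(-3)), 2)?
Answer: -573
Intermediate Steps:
Function('w')(B) = Mul(4, B)
U = -578 (U = Mul(-2, Pow(Add(-5, Mul(4, -3)), 2)) = Mul(-2, Pow(Add(-5, -12), 2)) = Mul(-2, Pow(-17, 2)) = Mul(-2, 289) = -578)
Add(5, Mul(1, U)) = Add(5, Mul(1, -578)) = Add(5, -578) = -573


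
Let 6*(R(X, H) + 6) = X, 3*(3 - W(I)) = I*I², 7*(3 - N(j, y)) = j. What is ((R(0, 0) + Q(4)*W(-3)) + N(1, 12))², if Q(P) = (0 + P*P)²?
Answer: 461476324/49 ≈ 9.4179e+6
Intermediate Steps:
N(j, y) = 3 - j/7
W(I) = 3 - I³/3 (W(I) = 3 - I*I²/3 = 3 - I³/3)
R(X, H) = -6 + X/6
Q(P) = P⁴ (Q(P) = (0 + P²)² = (P²)² = P⁴)
((R(0, 0) + Q(4)*W(-3)) + N(1, 12))² = (((-6 + (⅙)*0) + 4⁴*(3 - ⅓*(-3)³)) + (3 - ⅐*1))² = (((-6 + 0) + 256*(3 - ⅓*(-27))) + (3 - ⅐))² = ((-6 + 256*(3 + 9)) + 20/7)² = ((-6 + 256*12) + 20/7)² = ((-6 + 3072) + 20/7)² = (3066 + 20/7)² = (21482/7)² = 461476324/49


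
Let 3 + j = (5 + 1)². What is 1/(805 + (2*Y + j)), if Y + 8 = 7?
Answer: 1/836 ≈ 0.0011962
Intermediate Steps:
Y = -1 (Y = -8 + 7 = -1)
j = 33 (j = -3 + (5 + 1)² = -3 + 6² = -3 + 36 = 33)
1/(805 + (2*Y + j)) = 1/(805 + (2*(-1) + 33)) = 1/(805 + (-2 + 33)) = 1/(805 + 31) = 1/836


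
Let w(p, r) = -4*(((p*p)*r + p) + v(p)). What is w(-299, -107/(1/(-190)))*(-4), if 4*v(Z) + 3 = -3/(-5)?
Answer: 145401762432/5 ≈ 2.9080e+10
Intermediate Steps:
v(Z) = -3/5 (v(Z) = -3/4 + (-3/(-5))/4 = -3/4 + (-3*(-1/5))/4 = -3/4 + (1/4)*(3/5) = -3/4 + 3/20 = -3/5)
w(p, r) = 12/5 - 4*p - 4*r*p**2 (w(p, r) = -4*(((p*p)*r + p) - 3/5) = -4*((p**2*r + p) - 3/5) = -4*((r*p**2 + p) - 3/5) = -4*((p + r*p**2) - 3/5) = -4*(-3/5 + p + r*p**2) = 12/5 - 4*p - 4*r*p**2)
w(-299, -107/(1/(-190)))*(-4) = (12/5 - 4*(-299) - 4*(-107/(1/(-190)))*(-299)**2)*(-4) = (12/5 + 1196 - 4*(-107/(-1/190))*89401)*(-4) = (12/5 + 1196 - 4*(-107*(-190))*89401)*(-4) = (12/5 + 1196 - 4*20330*89401)*(-4) = (12/5 + 1196 - 7270089320)*(-4) = -36350440608/5*(-4) = 145401762432/5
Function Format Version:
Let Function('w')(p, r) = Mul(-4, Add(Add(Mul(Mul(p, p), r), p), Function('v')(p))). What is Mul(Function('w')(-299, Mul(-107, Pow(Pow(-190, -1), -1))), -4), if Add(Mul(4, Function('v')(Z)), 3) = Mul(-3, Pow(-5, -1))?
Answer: Rational(145401762432, 5) ≈ 2.9080e+10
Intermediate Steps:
Function('v')(Z) = Rational(-3, 5) (Function('v')(Z) = Add(Rational(-3, 4), Mul(Rational(1, 4), Mul(-3, Pow(-5, -1)))) = Add(Rational(-3, 4), Mul(Rational(1, 4), Mul(-3, Rational(-1, 5)))) = Add(Rational(-3, 4), Mul(Rational(1, 4), Rational(3, 5))) = Add(Rational(-3, 4), Rational(3, 20)) = Rational(-3, 5))
Function('w')(p, r) = Add(Rational(12, 5), Mul(-4, p), Mul(-4, r, Pow(p, 2))) (Function('w')(p, r) = Mul(-4, Add(Add(Mul(Mul(p, p), r), p), Rational(-3, 5))) = Mul(-4, Add(Add(Mul(Pow(p, 2), r), p), Rational(-3, 5))) = Mul(-4, Add(Add(Mul(r, Pow(p, 2)), p), Rational(-3, 5))) = Mul(-4, Add(Add(p, Mul(r, Pow(p, 2))), Rational(-3, 5))) = Mul(-4, Add(Rational(-3, 5), p, Mul(r, Pow(p, 2)))) = Add(Rational(12, 5), Mul(-4, p), Mul(-4, r, Pow(p, 2))))
Mul(Function('w')(-299, Mul(-107, Pow(Pow(-190, -1), -1))), -4) = Mul(Add(Rational(12, 5), Mul(-4, -299), Mul(-4, Mul(-107, Pow(Pow(-190, -1), -1)), Pow(-299, 2))), -4) = Mul(Add(Rational(12, 5), 1196, Mul(-4, Mul(-107, Pow(Rational(-1, 190), -1)), 89401)), -4) = Mul(Add(Rational(12, 5), 1196, Mul(-4, Mul(-107, -190), 89401)), -4) = Mul(Add(Rational(12, 5), 1196, Mul(-4, 20330, 89401)), -4) = Mul(Add(Rational(12, 5), 1196, -7270089320), -4) = Mul(Rational(-36350440608, 5), -4) = Rational(145401762432, 5)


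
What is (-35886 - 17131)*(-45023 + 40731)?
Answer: 227548964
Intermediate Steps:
(-35886 - 17131)*(-45023 + 40731) = -53017*(-4292) = 227548964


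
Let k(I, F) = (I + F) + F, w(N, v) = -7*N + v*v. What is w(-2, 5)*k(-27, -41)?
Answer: -4251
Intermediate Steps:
w(N, v) = v**2 - 7*N (w(N, v) = -7*N + v**2 = v**2 - 7*N)
k(I, F) = I + 2*F (k(I, F) = (F + I) + F = I + 2*F)
w(-2, 5)*k(-27, -41) = (5**2 - 7*(-2))*(-27 + 2*(-41)) = (25 + 14)*(-27 - 82) = 39*(-109) = -4251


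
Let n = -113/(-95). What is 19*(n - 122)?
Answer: -11477/5 ≈ -2295.4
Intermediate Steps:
n = 113/95 (n = -113*(-1/95) = 113/95 ≈ 1.1895)
19*(n - 122) = 19*(113/95 - 122) = 19*(-11477/95) = -11477/5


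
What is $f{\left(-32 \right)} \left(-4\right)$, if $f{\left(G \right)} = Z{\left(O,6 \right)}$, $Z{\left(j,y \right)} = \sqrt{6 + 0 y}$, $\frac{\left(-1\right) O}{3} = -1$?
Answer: $- 4 \sqrt{6} \approx -9.798$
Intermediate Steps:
$O = 3$ ($O = \left(-3\right) \left(-1\right) = 3$)
$Z{\left(j,y \right)} = \sqrt{6}$ ($Z{\left(j,y \right)} = \sqrt{6 + 0} = \sqrt{6}$)
$f{\left(G \right)} = \sqrt{6}$
$f{\left(-32 \right)} \left(-4\right) = \sqrt{6} \left(-4\right) = - 4 \sqrt{6}$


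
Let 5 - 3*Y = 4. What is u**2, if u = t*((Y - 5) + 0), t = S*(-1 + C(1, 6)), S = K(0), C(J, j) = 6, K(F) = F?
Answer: 0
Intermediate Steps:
Y = 1/3 (Y = 5/3 - 1/3*4 = 5/3 - 4/3 = 1/3 ≈ 0.33333)
S = 0
t = 0 (t = 0*(-1 + 6) = 0*5 = 0)
u = 0 (u = 0*((1/3 - 5) + 0) = 0*(-14/3 + 0) = 0*(-14/3) = 0)
u**2 = 0**2 = 0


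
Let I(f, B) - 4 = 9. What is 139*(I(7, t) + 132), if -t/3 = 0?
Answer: 20155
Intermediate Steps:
t = 0 (t = -3*0 = 0)
I(f, B) = 13 (I(f, B) = 4 + 9 = 13)
139*(I(7, t) + 132) = 139*(13 + 132) = 139*145 = 20155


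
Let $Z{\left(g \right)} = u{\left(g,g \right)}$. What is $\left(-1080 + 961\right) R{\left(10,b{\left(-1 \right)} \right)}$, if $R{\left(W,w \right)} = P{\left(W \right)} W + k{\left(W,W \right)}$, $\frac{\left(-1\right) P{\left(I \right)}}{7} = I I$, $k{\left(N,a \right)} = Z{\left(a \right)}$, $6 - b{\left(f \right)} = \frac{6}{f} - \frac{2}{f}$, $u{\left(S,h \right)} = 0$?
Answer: $833000$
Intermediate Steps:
$b{\left(f \right)} = 6 - \frac{4}{f}$ ($b{\left(f \right)} = 6 - \left(\frac{6}{f} - \frac{2}{f}\right) = 6 - \frac{4}{f}$)
$Z{\left(g \right)} = 0$
$k{\left(N,a \right)} = 0$
$P{\left(I \right)} = - 7 I^{2}$ ($P{\left(I \right)} = - 7 I I = - 7 I^{2}$)
$R{\left(W,w \right)} = - 7 W^{3}$ ($R{\left(W,w \right)} = - 7 W^{2} W + 0 = - 7 W^{3} + 0 = - 7 W^{3}$)
$\left(-1080 + 961\right) R{\left(10,b{\left(-1 \right)} \right)} = \left(-1080 + 961\right) \left(- 7 \cdot 10^{3}\right) = - 119 \left(\left(-7\right) 1000\right) = \left(-119\right) \left(-7000\right) = 833000$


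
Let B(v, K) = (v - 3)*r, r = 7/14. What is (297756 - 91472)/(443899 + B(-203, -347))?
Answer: 51571/110949 ≈ 0.46482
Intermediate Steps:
r = ½ (r = 7*(1/14) = ½ ≈ 0.50000)
B(v, K) = -3/2 + v/2 (B(v, K) = (v - 3)*(½) = (-3 + v)*(½) = -3/2 + v/2)
(297756 - 91472)/(443899 + B(-203, -347)) = (297756 - 91472)/(443899 + (-3/2 + (½)*(-203))) = 206284/(443899 + (-3/2 - 203/2)) = 206284/(443899 - 103) = 206284/443796 = 206284*(1/443796) = 51571/110949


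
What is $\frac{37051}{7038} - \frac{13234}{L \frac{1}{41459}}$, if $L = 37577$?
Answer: $- \frac{3860135976001}{264466926} \approx -14596.0$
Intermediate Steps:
$\frac{37051}{7038} - \frac{13234}{L \frac{1}{41459}} = \frac{37051}{7038} - \frac{13234}{37577 \cdot \frac{1}{41459}} = 37051 \cdot \frac{1}{7038} - \frac{13234}{37577 \cdot \frac{1}{41459}} = \frac{37051}{7038} - \frac{13234}{\frac{37577}{41459}} = \frac{37051}{7038} - \frac{548668406}{37577} = - \frac{3860135976001}{264466926}$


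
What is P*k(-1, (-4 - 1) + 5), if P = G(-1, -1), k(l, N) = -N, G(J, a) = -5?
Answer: 0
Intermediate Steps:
P = -5
P*k(-1, (-4 - 1) + 5) = -(-5)*((-4 - 1) + 5) = -(-5)*(-5 + 5) = -(-5)*0 = -5*0 = 0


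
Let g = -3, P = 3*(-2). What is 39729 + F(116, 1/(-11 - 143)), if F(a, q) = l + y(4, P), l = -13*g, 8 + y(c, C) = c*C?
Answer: 39736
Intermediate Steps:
P = -6
y(c, C) = -8 + C*c (y(c, C) = -8 + c*C = -8 + C*c)
l = 39 (l = -13*(-3) = 39)
F(a, q) = 7 (F(a, q) = 39 + (-8 - 6*4) = 39 + (-8 - 24) = 39 - 32 = 7)
39729 + F(116, 1/(-11 - 143)) = 39729 + 7 = 39736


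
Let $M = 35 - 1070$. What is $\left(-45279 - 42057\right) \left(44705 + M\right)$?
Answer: $-3813963120$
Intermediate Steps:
$M = -1035$ ($M = 35 - 1070 = -1035$)
$\left(-45279 - 42057\right) \left(44705 + M\right) = \left(-45279 - 42057\right) \left(44705 - 1035\right) = \left(-87336\right) 43670 = -3813963120$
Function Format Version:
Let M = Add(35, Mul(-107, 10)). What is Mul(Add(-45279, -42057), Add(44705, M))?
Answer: -3813963120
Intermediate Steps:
M = -1035 (M = Add(35, -1070) = -1035)
Mul(Add(-45279, -42057), Add(44705, M)) = Mul(Add(-45279, -42057), Add(44705, -1035)) = Mul(-87336, 43670) = -3813963120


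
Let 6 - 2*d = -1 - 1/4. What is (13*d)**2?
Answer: 142129/64 ≈ 2220.8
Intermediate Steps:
d = 29/8 (d = 3 - (-1 - 1/4)/2 = 3 - 1/2*(-5/4) = 3 + 5/8 = 29/8 ≈ 3.6250)
(13*d)**2 = (13*(29/8))**2 = (377/8)**2 = 142129/64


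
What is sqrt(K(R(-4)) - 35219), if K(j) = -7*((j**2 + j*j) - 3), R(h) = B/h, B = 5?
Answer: I*sqrt(563518)/4 ≈ 187.67*I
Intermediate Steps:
R(h) = 5/h
K(j) = 21 - 14*j**2 (K(j) = -7*((j**2 + j**2) - 3) = -7*(2*j**2 - 3) = -7*(-3 + 2*j**2) = 21 - 14*j**2)
sqrt(K(R(-4)) - 35219) = sqrt((21 - 14*(5/(-4))**2) - 35219) = sqrt((21 - 14*(5*(-1/4))**2) - 35219) = sqrt((21 - 14*(-5/4)**2) - 35219) = sqrt((21 - 14*25/16) - 35219) = sqrt((21 - 175/8) - 35219) = sqrt(-7/8 - 35219) = sqrt(-281759/8) = I*sqrt(563518)/4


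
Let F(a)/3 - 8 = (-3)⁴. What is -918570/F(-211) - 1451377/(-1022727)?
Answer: -313019607577/91022703 ≈ -3438.9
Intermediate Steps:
F(a) = 267 (F(a) = 24 + 3*(-3)⁴ = 24 + 3*81 = 24 + 243 = 267)
-918570/F(-211) - 1451377/(-1022727) = -918570/267 - 1451377/(-1022727) = -918570*1/267 - 1451377*(-1/1022727) = -306190/89 + 1451377/1022727 = -313019607577/91022703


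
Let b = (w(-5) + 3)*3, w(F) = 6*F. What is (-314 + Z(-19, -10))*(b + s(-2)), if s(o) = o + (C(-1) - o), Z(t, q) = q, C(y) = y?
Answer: 26568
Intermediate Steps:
b = -81 (b = (6*(-5) + 3)*3 = (-30 + 3)*3 = -27*3 = -81)
s(o) = -1 (s(o) = o + (-1 - o) = -1)
(-314 + Z(-19, -10))*(b + s(-2)) = (-314 - 10)*(-81 - 1) = -324*(-82) = 26568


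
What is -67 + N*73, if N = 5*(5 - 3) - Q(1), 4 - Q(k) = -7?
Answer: -140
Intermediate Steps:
Q(k) = 11 (Q(k) = 4 - 1*(-7) = 4 + 7 = 11)
N = -1 (N = 5*(5 - 3) - 1*11 = 5*2 - 11 = 10 - 11 = -1)
-67 + N*73 = -67 - 1*73 = -67 - 73 = -140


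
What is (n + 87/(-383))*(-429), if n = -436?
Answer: 71675175/383 ≈ 1.8714e+5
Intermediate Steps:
(n + 87/(-383))*(-429) = (-436 + 87/(-383))*(-429) = (-436 + 87*(-1/383))*(-429) = (-436 - 87/383)*(-429) = -167075/383*(-429) = 71675175/383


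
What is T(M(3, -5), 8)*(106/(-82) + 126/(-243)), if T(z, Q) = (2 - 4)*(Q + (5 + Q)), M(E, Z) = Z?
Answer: 28070/369 ≈ 76.070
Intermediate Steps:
T(z, Q) = -10 - 4*Q (T(z, Q) = -2*(5 + 2*Q) = -10 - 4*Q)
T(M(3, -5), 8)*(106/(-82) + 126/(-243)) = (-10 - 4*8)*(106/(-82) + 126/(-243)) = (-10 - 32)*(106*(-1/82) + 126*(-1/243)) = -42*(-53/41 - 14/27) = -42*(-2005/1107) = 28070/369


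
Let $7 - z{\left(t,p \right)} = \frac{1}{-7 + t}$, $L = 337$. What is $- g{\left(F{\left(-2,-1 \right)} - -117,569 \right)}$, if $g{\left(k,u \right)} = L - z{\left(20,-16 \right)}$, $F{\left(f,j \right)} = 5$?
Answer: $- \frac{4291}{13} \approx -330.08$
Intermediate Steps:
$z{\left(t,p \right)} = 7 - \frac{1}{-7 + t}$
$g{\left(k,u \right)} = \frac{4291}{13}$ ($g{\left(k,u \right)} = 337 - \frac{-50 + 7 \cdot 20}{-7 + 20} = 337 - \frac{-50 + 140}{13} = 337 - \frac{1}{13} \cdot 90 = 337 - \frac{90}{13} = \frac{4291}{13}$)
$- g{\left(F{\left(-2,-1 \right)} - -117,569 \right)} = \left(-1\right) \frac{4291}{13} = - \frac{4291}{13}$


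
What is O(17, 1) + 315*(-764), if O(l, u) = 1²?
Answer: -240659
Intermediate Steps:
O(l, u) = 1
O(17, 1) + 315*(-764) = 1 + 315*(-764) = 1 - 240660 = -240659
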